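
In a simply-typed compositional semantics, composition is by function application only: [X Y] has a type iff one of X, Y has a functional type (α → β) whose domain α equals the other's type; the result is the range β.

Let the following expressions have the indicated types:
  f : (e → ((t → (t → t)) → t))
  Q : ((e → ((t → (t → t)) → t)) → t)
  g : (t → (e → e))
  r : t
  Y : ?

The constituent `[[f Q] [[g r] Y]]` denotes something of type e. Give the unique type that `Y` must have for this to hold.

For [[f Q] [[g r] Y]] to have type e with [f Q] of type t, [[g r] Y] must be the function: [[g r] Y] : (t → e).
For [[g r] Y] to have type (t → e) with [g r] of type (e → e), Y must be the function: Y : ((e → e) → (t → e)).

((e → e) → (t → e))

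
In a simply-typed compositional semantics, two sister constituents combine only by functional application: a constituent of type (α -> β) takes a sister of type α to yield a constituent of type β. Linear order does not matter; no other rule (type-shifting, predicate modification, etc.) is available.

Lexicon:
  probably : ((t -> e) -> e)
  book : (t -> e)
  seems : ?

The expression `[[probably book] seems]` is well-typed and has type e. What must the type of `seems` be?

(e -> e)

[[probably book] seems] must have type e. The sister [probably book] has type e; that is not a function onto e, so seems must be the functor, of type (e -> e).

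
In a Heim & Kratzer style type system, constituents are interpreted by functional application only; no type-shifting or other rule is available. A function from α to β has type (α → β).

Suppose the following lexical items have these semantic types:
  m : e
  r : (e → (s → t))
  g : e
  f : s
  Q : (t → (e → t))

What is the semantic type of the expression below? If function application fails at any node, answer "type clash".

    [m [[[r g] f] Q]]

t

[r g]: r is (e → (s → t)), g is e; result (s → t).
[[r g] f]: [r g] is (s → t), f is s; result t.
[[[r g] f] Q]: Q is (t → (e → t)), [[r g] f] is t; result (e → t).
[m [[[r g] f] Q]]: [[[r g] f] Q] is (e → t), m is e; result t.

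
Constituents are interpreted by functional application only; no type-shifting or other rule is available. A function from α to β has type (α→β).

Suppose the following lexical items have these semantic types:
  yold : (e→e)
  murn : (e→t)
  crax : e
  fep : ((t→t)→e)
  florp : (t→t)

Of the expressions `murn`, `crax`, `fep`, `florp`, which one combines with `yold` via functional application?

crax

murn : (e→t) — neither side's domain matches the other.
crax — combines: yold : (e→e) takes crax : e as argument, giving e.
fep : ((t→t)→e) — neither side's domain matches the other.
florp : (t→t) — neither side's domain matches the other.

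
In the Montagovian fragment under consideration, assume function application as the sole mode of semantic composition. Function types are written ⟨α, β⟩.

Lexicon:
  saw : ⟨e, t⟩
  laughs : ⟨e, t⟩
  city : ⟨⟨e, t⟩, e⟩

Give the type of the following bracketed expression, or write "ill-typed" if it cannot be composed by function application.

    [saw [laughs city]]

t

[laughs city]: city is ⟨⟨e, t⟩, e⟩, laughs is ⟨e, t⟩; result e.
[saw [laughs city]]: saw is ⟨e, t⟩, [laughs city] is e; result t.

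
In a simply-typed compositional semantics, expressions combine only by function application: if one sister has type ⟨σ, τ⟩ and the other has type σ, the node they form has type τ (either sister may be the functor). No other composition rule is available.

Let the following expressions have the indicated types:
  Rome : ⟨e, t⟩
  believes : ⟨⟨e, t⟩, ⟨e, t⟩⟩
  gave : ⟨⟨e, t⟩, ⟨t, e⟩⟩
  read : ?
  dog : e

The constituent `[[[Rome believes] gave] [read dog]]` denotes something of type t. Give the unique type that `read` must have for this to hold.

For [[[Rome believes] gave] [read dog]] to have type t with [[Rome believes] gave] of type ⟨t, e⟩, [read dog] must be the function: [read dog] : ⟨⟨t, e⟩, t⟩.
For [read dog] to have type ⟨⟨t, e⟩, t⟩ with dog of type e, read must be the function: read : ⟨e, ⟨⟨t, e⟩, t⟩⟩.

⟨e, ⟨⟨t, e⟩, t⟩⟩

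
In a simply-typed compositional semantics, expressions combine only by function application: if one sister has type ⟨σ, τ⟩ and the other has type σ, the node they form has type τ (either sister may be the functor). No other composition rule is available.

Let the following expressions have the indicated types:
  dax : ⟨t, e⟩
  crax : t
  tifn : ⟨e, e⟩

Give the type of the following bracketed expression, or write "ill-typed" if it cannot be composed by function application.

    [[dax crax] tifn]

e

[dax crax]: ⟨t, e⟩ applied to t yields e.
[[dax crax] tifn]: ⟨e, e⟩ applied to e yields e.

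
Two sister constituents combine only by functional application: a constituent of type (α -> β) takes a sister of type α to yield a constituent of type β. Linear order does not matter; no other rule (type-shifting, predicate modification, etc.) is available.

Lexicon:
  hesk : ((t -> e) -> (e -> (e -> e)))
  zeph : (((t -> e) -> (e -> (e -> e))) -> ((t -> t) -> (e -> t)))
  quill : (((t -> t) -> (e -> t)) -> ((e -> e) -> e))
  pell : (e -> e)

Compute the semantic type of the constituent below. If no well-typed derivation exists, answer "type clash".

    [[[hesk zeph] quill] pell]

e

[hesk zeph]: (((t -> e) -> (e -> (e -> e))) -> ((t -> t) -> (e -> t))) applied to ((t -> e) -> (e -> (e -> e))) yields ((t -> t) -> (e -> t)).
[[hesk zeph] quill]: (((t -> t) -> (e -> t)) -> ((e -> e) -> e)) applied to ((t -> t) -> (e -> t)) yields ((e -> e) -> e).
[[[hesk zeph] quill] pell]: ((e -> e) -> e) applied to (e -> e) yields e.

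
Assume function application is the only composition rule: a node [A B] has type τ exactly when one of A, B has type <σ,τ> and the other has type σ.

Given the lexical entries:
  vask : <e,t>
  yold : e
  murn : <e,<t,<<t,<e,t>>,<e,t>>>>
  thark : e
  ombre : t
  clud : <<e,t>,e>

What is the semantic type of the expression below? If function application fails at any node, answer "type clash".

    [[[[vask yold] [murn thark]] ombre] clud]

[vask yold]: <e,t> applied to e yields t.
[murn thark]: <e,<t,<<t,<e,t>>,<e,t>>>> applied to e yields <t,<<t,<e,t>>,<e,t>>>.
[[vask yold] [murn thark]]: <t,<<t,<e,t>>,<e,t>>> applied to t yields <<t,<e,t>>,<e,t>>.
At [[[vask yold] [murn thark]] ombre]: neither <<t,<e,t>>,<e,t>> nor t can take the other as argument; the node is ill-typed.

type clash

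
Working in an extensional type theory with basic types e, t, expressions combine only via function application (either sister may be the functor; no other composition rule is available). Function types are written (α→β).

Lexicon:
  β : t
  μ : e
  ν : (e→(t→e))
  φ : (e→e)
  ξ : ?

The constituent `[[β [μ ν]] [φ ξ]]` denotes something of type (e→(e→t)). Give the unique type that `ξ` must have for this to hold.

((e→e)→(e→(e→(e→t))))

For [[β [μ ν]] [φ ξ]] to have type (e→(e→t)) with [β [μ ν]] of type e, [φ ξ] must be the function: [φ ξ] : (e→(e→(e→t))).
For [φ ξ] to have type (e→(e→(e→t))) with φ of type (e→e), ξ must be the function: ξ : ((e→e)→(e→(e→(e→t)))).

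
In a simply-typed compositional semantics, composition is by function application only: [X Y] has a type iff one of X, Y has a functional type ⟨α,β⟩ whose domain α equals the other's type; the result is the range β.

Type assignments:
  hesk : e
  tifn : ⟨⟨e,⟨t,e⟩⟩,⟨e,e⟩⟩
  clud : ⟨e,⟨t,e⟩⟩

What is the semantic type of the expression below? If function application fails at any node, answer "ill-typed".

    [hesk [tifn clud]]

[tifn clud]: tifn is ⟨⟨e,⟨t,e⟩⟩,⟨e,e⟩⟩, clud is ⟨e,⟨t,e⟩⟩; result ⟨e,e⟩.
[hesk [tifn clud]]: [tifn clud] is ⟨e,e⟩, hesk is e; result e.

e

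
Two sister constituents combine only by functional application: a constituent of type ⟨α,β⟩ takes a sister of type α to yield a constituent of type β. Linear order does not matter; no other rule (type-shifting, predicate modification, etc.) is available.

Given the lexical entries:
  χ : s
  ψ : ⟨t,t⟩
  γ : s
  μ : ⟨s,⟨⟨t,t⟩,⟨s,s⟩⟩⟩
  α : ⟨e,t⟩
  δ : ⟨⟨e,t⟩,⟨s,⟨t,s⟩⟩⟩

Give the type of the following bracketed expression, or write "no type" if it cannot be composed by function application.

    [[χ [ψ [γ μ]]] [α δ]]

[γ μ]: functor μ : ⟨s,⟨⟨t,t⟩,⟨s,s⟩⟩⟩, argument γ : s; result ⟨⟨t,t⟩,⟨s,s⟩⟩.
[ψ [γ μ]]: functor [γ μ] : ⟨⟨t,t⟩,⟨s,s⟩⟩, argument ψ : ⟨t,t⟩; result ⟨s,s⟩.
[χ [ψ [γ μ]]]: functor [ψ [γ μ]] : ⟨s,s⟩, argument χ : s; result s.
[α δ]: functor δ : ⟨⟨e,t⟩,⟨s,⟨t,s⟩⟩⟩, argument α : ⟨e,t⟩; result ⟨s,⟨t,s⟩⟩.
[[χ [ψ [γ μ]]] [α δ]]: functor [α δ] : ⟨s,⟨t,s⟩⟩, argument [χ [ψ [γ μ]]] : s; result ⟨t,s⟩.

⟨t,s⟩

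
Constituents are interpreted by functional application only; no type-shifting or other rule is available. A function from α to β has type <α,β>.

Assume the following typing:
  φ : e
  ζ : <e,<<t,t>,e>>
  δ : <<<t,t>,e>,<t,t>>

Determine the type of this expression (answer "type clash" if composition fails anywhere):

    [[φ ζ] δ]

<t,t>

[φ ζ]: <e,<<t,t>,e>> applied to e yields <<t,t>,e>.
[[φ ζ] δ]: <<<t,t>,e>,<t,t>> applied to <<t,t>,e> yields <t,t>.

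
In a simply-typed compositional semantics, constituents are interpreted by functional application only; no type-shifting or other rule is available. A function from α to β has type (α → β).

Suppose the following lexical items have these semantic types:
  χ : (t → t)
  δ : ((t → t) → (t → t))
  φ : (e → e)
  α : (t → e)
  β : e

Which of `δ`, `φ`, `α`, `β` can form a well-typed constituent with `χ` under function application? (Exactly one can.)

δ — combines: δ : ((t → t) → (t → t)) takes χ : (t → t) as argument, giving (t → t).
φ : (e → e) — χ needs t; φ needs e; neither fits.
α : (t → e) — χ needs t; α needs t; neither fits.
β : e — χ needs t; β needs nothing (atomic); neither fits.

δ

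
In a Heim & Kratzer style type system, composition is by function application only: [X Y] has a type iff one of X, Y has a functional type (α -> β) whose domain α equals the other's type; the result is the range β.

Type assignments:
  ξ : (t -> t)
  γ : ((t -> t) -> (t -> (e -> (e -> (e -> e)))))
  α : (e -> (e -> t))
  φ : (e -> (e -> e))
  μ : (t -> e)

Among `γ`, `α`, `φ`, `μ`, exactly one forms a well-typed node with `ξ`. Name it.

γ — combines: γ : ((t -> t) -> (t -> (e -> (e -> (e -> e))))) takes ξ : (t -> t) as argument, giving (t -> (e -> (e -> (e -> e)))).
α : (e -> (e -> t)) — does not combine with ξ.
φ : (e -> (e -> e)) — does not combine with ξ.
μ : (t -> e) — does not combine with ξ.

γ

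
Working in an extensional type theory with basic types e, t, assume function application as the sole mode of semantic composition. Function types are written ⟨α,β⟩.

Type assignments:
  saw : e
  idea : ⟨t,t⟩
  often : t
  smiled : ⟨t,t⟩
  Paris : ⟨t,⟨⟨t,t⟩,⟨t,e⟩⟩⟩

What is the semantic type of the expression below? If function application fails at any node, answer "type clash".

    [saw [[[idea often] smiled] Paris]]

[idea often]: idea is ⟨t,t⟩, often is t; result t.
[[idea often] smiled]: smiled is ⟨t,t⟩, [idea often] is t; result t.
[[[idea often] smiled] Paris]: Paris is ⟨t,⟨⟨t,t⟩,⟨t,e⟩⟩⟩, [[idea often] smiled] is t; result ⟨⟨t,t⟩,⟨t,e⟩⟩.
At [saw [[[idea often] smiled] Paris]]: neither e nor ⟨⟨t,t⟩,⟨t,e⟩⟩ can take the other as argument; the node is ill-typed.

type clash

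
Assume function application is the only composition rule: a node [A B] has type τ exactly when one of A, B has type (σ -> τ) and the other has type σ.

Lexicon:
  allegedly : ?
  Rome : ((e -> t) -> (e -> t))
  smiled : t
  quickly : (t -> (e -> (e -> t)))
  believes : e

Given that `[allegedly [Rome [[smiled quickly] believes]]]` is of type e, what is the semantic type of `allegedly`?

((e -> t) -> e)

[allegedly [Rome [[smiled quickly] believes]]] is required to be e. [Rome [[smiled quickly] believes]] : (e -> t) cannot yield e as functor, so allegedly : ((e -> t) -> e).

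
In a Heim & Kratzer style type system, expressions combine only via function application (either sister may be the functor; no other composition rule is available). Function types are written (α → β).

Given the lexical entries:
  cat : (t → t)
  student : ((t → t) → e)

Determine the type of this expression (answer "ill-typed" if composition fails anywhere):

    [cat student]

[cat student]: ((t → t) → e) applied to (t → t) yields e.

e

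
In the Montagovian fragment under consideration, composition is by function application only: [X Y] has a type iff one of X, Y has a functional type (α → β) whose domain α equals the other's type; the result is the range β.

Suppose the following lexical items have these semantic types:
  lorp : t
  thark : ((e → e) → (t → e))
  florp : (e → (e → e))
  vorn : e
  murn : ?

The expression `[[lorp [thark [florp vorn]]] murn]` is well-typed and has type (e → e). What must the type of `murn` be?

(e → (e → e))

[[lorp [thark [florp vorn]]] murn] is required to be (e → e). [lorp [thark [florp vorn]]] : e cannot yield (e → e) as functor, so murn : (e → (e → e)).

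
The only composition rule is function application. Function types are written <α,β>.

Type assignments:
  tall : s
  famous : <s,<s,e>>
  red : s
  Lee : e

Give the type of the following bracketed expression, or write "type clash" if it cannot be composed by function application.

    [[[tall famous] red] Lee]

[tall famous]: <s,<s,e>> applied to s yields <s,e>.
[[tall famous] red]: <s,e> applied to s yields e.
[[[tall famous] red] Lee]: e with e — neither is a function whose domain matches the other; composition fails here.

type clash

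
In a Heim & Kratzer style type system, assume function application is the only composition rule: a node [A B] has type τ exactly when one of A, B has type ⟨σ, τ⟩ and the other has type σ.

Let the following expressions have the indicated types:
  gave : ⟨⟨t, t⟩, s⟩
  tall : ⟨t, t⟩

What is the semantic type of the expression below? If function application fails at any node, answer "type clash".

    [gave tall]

s

[gave tall]: functor gave : ⟨⟨t, t⟩, s⟩, argument tall : ⟨t, t⟩; result s.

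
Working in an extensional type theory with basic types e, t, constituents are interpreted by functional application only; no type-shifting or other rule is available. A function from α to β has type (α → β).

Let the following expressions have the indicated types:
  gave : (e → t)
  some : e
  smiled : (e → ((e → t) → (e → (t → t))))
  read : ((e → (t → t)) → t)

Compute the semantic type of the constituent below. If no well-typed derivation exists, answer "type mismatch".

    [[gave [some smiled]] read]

t

[some smiled] — smiled of type (e → ((e → t) → (e → (t → t)))) combines with some of type e: type ((e → t) → (e → (t → t))).
[gave [some smiled]] — [some smiled] of type ((e → t) → (e → (t → t))) combines with gave of type (e → t): type (e → (t → t)).
[[gave [some smiled]] read] — read of type ((e → (t → t)) → t) combines with [gave [some smiled]] of type (e → (t → t)): type t.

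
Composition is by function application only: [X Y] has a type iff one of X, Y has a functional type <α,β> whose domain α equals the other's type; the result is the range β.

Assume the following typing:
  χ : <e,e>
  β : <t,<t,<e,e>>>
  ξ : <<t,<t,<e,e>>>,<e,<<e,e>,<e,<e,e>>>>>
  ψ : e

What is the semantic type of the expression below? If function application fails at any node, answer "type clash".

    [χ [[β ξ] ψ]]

[β ξ]: <<t,<t,<e,e>>>,<e,<<e,e>,<e,<e,e>>>>> applied to <t,<t,<e,e>>> yields <e,<<e,e>,<e,<e,e>>>>.
[[β ξ] ψ]: <e,<<e,e>,<e,<e,e>>>> applied to e yields <<e,e>,<e,<e,e>>>.
[χ [[β ξ] ψ]]: <<e,e>,<e,<e,e>>> applied to <e,e> yields <e,<e,e>>.

<e,<e,e>>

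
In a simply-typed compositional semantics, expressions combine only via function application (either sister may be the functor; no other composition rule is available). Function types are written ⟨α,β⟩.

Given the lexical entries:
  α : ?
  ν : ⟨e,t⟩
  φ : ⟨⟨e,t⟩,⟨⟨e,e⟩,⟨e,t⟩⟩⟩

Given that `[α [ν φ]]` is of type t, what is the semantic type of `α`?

⟨⟨⟨e,e⟩,⟨e,t⟩⟩,t⟩

[α [ν φ]] is required to be t. [ν φ] : ⟨⟨e,e⟩,⟨e,t⟩⟩ cannot yield t as functor, so α : ⟨⟨⟨e,e⟩,⟨e,t⟩⟩,t⟩.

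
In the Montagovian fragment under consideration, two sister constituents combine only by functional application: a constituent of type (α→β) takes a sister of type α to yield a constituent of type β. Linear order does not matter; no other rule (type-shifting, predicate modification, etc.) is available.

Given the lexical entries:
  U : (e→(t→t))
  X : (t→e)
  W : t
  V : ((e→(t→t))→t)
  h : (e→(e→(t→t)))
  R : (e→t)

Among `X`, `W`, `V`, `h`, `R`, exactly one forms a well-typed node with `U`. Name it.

X : (t→e) — does not combine with U.
W : t — does not combine with U.
V — combines: V : ((e→(t→t))→t) takes U : (e→(t→t)) as argument, giving t.
h : (e→(e→(t→t))) — does not combine with U.
R : (e→t) — does not combine with U.

V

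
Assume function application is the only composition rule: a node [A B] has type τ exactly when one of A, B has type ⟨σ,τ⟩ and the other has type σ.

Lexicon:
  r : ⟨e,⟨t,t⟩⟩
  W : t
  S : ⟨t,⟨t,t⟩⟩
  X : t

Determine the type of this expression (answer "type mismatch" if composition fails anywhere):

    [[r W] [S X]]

[r W]: ⟨e,⟨t,t⟩⟩ with t — neither is a function whose domain matches the other; composition fails here.

type mismatch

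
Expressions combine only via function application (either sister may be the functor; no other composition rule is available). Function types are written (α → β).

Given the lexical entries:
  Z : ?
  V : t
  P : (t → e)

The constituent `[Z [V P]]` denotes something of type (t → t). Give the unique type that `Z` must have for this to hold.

[Z [V P]] is required to be (t → t). [V P] : e cannot yield (t → t) as functor, so Z : (e → (t → t)).

(e → (t → t))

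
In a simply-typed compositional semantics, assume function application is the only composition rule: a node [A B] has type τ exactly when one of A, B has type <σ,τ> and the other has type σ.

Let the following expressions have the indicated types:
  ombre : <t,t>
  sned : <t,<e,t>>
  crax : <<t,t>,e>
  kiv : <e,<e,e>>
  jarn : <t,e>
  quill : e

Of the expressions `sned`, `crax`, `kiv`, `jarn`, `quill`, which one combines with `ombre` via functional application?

crax

sned : <t,<e,t>> — ombre needs t; sned needs t; neither fits.
crax — combines: crax : <<t,t>,e> takes ombre : <t,t> as argument, giving e.
kiv : <e,<e,e>> — ombre needs t; kiv needs e; neither fits.
jarn : <t,e> — ombre needs t; jarn needs t; neither fits.
quill : e — ombre needs t; quill needs nothing (atomic); neither fits.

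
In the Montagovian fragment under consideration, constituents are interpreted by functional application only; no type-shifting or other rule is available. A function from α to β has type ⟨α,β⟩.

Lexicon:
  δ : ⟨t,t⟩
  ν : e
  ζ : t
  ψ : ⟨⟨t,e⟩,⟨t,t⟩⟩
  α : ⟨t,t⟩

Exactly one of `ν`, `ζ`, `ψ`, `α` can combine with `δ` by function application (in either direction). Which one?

ζ

ν : e — δ needs t; ν needs nothing (atomic); neither fits.
ζ — combines: δ : ⟨t,t⟩ takes ζ : t as argument, giving t.
ψ : ⟨⟨t,e⟩,⟨t,t⟩⟩ — δ needs t; ψ needs ⟨t,e⟩; neither fits.
α : ⟨t,t⟩ — δ needs t; α needs t; neither fits.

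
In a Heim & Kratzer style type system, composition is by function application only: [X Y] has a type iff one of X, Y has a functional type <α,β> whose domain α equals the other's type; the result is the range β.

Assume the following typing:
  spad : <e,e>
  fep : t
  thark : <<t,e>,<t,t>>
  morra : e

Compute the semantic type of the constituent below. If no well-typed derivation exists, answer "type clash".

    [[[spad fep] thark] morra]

type clash

[spad fep]: <e,e> with t — neither is a function whose domain matches the other; composition fails here.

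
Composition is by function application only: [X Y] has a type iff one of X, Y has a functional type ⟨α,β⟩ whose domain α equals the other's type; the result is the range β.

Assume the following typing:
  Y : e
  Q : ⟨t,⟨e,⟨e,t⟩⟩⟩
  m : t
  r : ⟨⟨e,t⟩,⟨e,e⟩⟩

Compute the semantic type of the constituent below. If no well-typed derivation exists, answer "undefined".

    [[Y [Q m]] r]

[Q m]: functor Q : ⟨t,⟨e,⟨e,t⟩⟩⟩, argument m : t; result ⟨e,⟨e,t⟩⟩.
[Y [Q m]]: functor [Q m] : ⟨e,⟨e,t⟩⟩, argument Y : e; result ⟨e,t⟩.
[[Y [Q m]] r]: functor r : ⟨⟨e,t⟩,⟨e,e⟩⟩, argument [Y [Q m]] : ⟨e,t⟩; result ⟨e,e⟩.

⟨e,e⟩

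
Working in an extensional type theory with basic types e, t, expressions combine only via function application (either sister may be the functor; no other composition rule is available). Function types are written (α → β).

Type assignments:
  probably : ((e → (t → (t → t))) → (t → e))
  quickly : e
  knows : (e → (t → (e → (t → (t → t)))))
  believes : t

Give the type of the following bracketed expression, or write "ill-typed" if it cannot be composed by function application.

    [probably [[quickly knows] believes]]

(t → e)

[quickly knows]: (e → (t → (e → (t → (t → t))))) applied to e yields (t → (e → (t → (t → t)))).
[[quickly knows] believes]: (t → (e → (t → (t → t)))) applied to t yields (e → (t → (t → t))).
[probably [[quickly knows] believes]]: ((e → (t → (t → t))) → (t → e)) applied to (e → (t → (t → t))) yields (t → e).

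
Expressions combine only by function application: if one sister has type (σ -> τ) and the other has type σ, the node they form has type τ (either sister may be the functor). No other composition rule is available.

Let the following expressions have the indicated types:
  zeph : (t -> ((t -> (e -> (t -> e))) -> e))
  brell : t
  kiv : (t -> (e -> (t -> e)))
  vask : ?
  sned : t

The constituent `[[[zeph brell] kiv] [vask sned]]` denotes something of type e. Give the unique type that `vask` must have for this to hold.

[[[zeph brell] kiv] [vask sned]] is required to be e. [[zeph brell] kiv] : e cannot yield e as functor, so [vask sned] : (e -> e).
[vask sned] is required to be (e -> e). sned : t cannot yield (e -> e) as functor, so vask : (t -> (e -> e)).

(t -> (e -> e))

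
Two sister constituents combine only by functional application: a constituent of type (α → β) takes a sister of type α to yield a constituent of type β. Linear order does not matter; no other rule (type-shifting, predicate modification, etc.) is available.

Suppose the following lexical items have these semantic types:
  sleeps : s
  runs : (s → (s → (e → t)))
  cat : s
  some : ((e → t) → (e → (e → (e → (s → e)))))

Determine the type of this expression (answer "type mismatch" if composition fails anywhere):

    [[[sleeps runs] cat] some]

At [sleeps runs], runs : (s → (s → (e → t))) takes sleeps : s, giving (s → (e → t)).
At [[sleeps runs] cat], [sleeps runs] : (s → (e → t)) takes cat : s, giving (e → t).
At [[[sleeps runs] cat] some], some : ((e → t) → (e → (e → (e → (s → e))))) takes [[sleeps runs] cat] : (e → t), giving (e → (e → (e → (s → e)))).

(e → (e → (e → (s → e))))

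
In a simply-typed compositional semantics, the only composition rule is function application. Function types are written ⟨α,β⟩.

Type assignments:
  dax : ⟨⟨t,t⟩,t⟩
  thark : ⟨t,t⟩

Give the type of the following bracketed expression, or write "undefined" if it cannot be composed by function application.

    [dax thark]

t

At [dax thark], dax : ⟨⟨t,t⟩,t⟩ takes thark : ⟨t,t⟩, giving t.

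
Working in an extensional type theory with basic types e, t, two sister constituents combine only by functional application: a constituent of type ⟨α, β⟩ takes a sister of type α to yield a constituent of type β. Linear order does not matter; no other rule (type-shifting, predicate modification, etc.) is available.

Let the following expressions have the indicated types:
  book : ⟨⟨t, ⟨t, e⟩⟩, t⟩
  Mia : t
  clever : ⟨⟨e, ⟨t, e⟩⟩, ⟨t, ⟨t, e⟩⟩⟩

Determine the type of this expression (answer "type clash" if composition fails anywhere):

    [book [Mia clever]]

At [Mia clever]: neither t nor ⟨⟨e, ⟨t, e⟩⟩, ⟨t, ⟨t, e⟩⟩⟩ can take the other as argument; the node is ill-typed.

type clash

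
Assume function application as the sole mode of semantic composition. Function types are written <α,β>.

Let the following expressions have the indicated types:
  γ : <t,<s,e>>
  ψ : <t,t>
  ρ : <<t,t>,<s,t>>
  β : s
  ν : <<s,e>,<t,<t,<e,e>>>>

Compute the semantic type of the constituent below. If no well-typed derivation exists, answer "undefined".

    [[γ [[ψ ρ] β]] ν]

[ψ ρ] — ρ of type <<t,t>,<s,t>> combines with ψ of type <t,t>: type <s,t>.
[[ψ ρ] β] — [ψ ρ] of type <s,t> combines with β of type s: type t.
[γ [[ψ ρ] β]] — γ of type <t,<s,e>> combines with [[ψ ρ] β] of type t: type <s,e>.
[[γ [[ψ ρ] β]] ν] — ν of type <<s,e>,<t,<t,<e,e>>>> combines with [γ [[ψ ρ] β]] of type <s,e>: type <t,<t,<e,e>>>.

<t,<t,<e,e>>>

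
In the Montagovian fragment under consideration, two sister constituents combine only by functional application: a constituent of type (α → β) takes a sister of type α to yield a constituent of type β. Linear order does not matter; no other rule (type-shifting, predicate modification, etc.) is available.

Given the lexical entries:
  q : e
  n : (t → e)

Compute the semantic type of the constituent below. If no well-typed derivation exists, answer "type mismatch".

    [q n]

type mismatch

At [q n]: neither e nor (t → e) can take the other as argument; the node is ill-typed.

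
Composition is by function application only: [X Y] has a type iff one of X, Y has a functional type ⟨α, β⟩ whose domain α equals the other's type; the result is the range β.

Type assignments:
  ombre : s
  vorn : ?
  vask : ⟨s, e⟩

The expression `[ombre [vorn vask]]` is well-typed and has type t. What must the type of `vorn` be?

At [ombre [vorn vask]] (required: t): ombre is s, which is not a function with range t; hence [vorn vask] is the functor — type ⟨s, t⟩.
At [vorn vask] (required: ⟨s, t⟩): vask is ⟨s, e⟩, which is not a function with range ⟨s, t⟩; hence vorn is the functor — type ⟨⟨s, e⟩, ⟨s, t⟩⟩.

⟨⟨s, e⟩, ⟨s, t⟩⟩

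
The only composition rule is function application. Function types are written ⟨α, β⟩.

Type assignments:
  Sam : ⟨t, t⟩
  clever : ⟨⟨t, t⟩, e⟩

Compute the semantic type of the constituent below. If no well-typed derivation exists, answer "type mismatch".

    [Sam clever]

At [Sam clever], clever : ⟨⟨t, t⟩, e⟩ takes Sam : ⟨t, t⟩, giving e.

e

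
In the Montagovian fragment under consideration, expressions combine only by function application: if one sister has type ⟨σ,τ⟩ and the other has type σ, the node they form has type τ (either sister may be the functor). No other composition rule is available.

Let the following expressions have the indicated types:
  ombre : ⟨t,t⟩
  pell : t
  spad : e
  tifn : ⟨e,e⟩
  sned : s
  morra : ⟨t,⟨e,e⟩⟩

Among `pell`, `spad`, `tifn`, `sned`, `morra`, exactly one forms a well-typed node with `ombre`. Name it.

pell

pell — combines: ombre : ⟨t,t⟩ takes pell : t as argument, giving t.
spad : e — neither side's domain matches the other.
tifn : ⟨e,e⟩ — neither side's domain matches the other.
sned : s — neither side's domain matches the other.
morra : ⟨t,⟨e,e⟩⟩ — neither side's domain matches the other.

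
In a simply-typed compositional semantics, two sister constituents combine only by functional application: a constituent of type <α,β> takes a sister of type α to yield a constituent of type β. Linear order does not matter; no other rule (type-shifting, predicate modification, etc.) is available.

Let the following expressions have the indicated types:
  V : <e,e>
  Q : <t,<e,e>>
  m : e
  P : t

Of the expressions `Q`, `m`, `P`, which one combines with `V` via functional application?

Q : <t,<e,e>> — neither side's domain matches the other.
m — combines: V : <e,e> takes m : e as argument, giving e.
P : t — neither side's domain matches the other.

m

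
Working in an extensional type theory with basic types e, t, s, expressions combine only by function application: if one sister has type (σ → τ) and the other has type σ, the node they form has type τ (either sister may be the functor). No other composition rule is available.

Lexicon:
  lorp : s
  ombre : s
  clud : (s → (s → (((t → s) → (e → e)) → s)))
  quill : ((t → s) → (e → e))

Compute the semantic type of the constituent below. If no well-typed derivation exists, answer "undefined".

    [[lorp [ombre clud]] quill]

At [ombre clud], clud : (s → (s → (((t → s) → (e → e)) → s))) takes ombre : s, giving (s → (((t → s) → (e → e)) → s)).
At [lorp [ombre clud]], [ombre clud] : (s → (((t → s) → (e → e)) → s)) takes lorp : s, giving (((t → s) → (e → e)) → s).
At [[lorp [ombre clud]] quill], [lorp [ombre clud]] : (((t → s) → (e → e)) → s) takes quill : ((t → s) → (e → e)), giving s.

s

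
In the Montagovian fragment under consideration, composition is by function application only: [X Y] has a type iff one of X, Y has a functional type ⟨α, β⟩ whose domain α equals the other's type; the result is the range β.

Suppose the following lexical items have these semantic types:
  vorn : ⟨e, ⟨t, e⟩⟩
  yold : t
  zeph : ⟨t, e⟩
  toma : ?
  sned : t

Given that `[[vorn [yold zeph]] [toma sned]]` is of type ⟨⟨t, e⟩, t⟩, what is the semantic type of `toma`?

⟨t, ⟨⟨t, e⟩, ⟨⟨t, e⟩, t⟩⟩⟩

[[vorn [yold zeph]] [toma sned]] is required to be ⟨⟨t, e⟩, t⟩. [vorn [yold zeph]] : ⟨t, e⟩ cannot yield ⟨⟨t, e⟩, t⟩ as functor, so [toma sned] : ⟨⟨t, e⟩, ⟨⟨t, e⟩, t⟩⟩.
[toma sned] is required to be ⟨⟨t, e⟩, ⟨⟨t, e⟩, t⟩⟩. sned : t cannot yield ⟨⟨t, e⟩, ⟨⟨t, e⟩, t⟩⟩ as functor, so toma : ⟨t, ⟨⟨t, e⟩, ⟨⟨t, e⟩, t⟩⟩⟩.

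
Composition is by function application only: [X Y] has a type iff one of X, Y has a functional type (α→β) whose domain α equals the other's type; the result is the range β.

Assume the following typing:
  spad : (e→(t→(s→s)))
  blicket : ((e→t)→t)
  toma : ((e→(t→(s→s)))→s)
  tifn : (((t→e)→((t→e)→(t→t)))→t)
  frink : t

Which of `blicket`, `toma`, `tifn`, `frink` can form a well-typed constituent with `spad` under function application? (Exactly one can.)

blicket : ((e→t)→t) — neither side's domain matches the other.
toma — combines: toma : ((e→(t→(s→s)))→s) takes spad : (e→(t→(s→s))) as argument, giving s.
tifn : (((t→e)→((t→e)→(t→t)))→t) — neither side's domain matches the other.
frink : t — neither side's domain matches the other.

toma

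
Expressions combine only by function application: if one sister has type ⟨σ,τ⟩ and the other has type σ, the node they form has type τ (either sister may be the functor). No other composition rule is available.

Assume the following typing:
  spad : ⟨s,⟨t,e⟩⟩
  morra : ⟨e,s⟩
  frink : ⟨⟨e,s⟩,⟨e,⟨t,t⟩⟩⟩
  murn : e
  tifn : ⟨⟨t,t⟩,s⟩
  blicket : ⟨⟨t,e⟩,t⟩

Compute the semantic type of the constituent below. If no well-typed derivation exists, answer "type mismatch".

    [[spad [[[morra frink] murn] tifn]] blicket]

t

[morra frink]: functor frink : ⟨⟨e,s⟩,⟨e,⟨t,t⟩⟩⟩, argument morra : ⟨e,s⟩; result ⟨e,⟨t,t⟩⟩.
[[morra frink] murn]: functor [morra frink] : ⟨e,⟨t,t⟩⟩, argument murn : e; result ⟨t,t⟩.
[[[morra frink] murn] tifn]: functor tifn : ⟨⟨t,t⟩,s⟩, argument [[morra frink] murn] : ⟨t,t⟩; result s.
[spad [[[morra frink] murn] tifn]]: functor spad : ⟨s,⟨t,e⟩⟩, argument [[[morra frink] murn] tifn] : s; result ⟨t,e⟩.
[[spad [[[morra frink] murn] tifn]] blicket]: functor blicket : ⟨⟨t,e⟩,t⟩, argument [spad [[[morra frink] murn] tifn]] : ⟨t,e⟩; result t.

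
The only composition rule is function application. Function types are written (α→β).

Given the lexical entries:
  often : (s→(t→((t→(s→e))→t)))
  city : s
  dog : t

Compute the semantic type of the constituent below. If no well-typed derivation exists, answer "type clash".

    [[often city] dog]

[often city]: (s→(t→((t→(s→e))→t))) applied to s yields (t→((t→(s→e))→t)).
[[often city] dog]: (t→((t→(s→e))→t)) applied to t yields ((t→(s→e))→t).

((t→(s→e))→t)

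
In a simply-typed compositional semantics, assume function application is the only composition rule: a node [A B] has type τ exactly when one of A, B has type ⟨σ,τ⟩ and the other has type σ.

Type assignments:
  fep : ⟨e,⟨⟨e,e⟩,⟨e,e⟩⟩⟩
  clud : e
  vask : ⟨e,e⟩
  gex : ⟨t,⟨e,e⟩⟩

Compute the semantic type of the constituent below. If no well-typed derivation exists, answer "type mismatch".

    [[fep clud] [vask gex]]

type mismatch

[fep clud]: functor fep : ⟨e,⟨⟨e,e⟩,⟨e,e⟩⟩⟩, argument clud : e; result ⟨⟨e,e⟩,⟨e,e⟩⟩.
[vask gex]: ⟨e,e⟩ and ⟨t,⟨e,e⟩⟩ cannot combine by function application — type clash.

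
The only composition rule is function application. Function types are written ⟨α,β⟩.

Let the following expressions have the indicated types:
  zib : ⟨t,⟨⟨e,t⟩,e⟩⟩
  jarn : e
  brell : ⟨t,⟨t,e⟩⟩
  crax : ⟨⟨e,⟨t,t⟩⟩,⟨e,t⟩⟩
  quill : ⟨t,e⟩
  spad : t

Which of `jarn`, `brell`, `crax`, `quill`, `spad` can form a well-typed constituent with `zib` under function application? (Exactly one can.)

jarn : e — does not combine with zib.
brell : ⟨t,⟨t,e⟩⟩ — does not combine with zib.
crax : ⟨⟨e,⟨t,t⟩⟩,⟨e,t⟩⟩ — does not combine with zib.
quill : ⟨t,e⟩ — does not combine with zib.
spad — combines: zib : ⟨t,⟨⟨e,t⟩,e⟩⟩ takes spad : t as argument, giving ⟨⟨e,t⟩,e⟩.

spad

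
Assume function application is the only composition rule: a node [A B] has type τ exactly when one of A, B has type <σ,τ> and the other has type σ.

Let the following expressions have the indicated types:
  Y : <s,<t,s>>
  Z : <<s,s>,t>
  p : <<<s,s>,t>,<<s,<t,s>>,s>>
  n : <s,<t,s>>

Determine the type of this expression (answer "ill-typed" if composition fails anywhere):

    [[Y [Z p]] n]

At [Z p], p : <<<s,s>,t>,<<s,<t,s>>,s>> takes Z : <<s,s>,t>, giving <<s,<t,s>>,s>.
At [Y [Z p]], [Z p] : <<s,<t,s>>,s> takes Y : <s,<t,s>>, giving s.
At [[Y [Z p]] n], n : <s,<t,s>> takes [Y [Z p]] : s, giving <t,s>.

<t,s>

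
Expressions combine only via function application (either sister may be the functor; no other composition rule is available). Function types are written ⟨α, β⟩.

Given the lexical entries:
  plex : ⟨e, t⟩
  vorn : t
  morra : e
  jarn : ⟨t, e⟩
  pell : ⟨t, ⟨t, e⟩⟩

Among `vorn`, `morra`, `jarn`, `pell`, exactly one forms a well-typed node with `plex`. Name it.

vorn : t — does not combine with plex.
morra — combines: plex : ⟨e, t⟩ takes morra : e as argument, giving t.
jarn : ⟨t, e⟩ — does not combine with plex.
pell : ⟨t, ⟨t, e⟩⟩ — does not combine with plex.

morra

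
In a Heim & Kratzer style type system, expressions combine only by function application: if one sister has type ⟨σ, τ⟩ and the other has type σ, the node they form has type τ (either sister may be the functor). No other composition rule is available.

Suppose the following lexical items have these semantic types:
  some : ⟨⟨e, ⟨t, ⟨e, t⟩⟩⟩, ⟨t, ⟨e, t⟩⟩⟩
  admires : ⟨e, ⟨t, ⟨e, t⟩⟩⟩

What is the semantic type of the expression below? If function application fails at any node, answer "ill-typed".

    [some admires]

[some admires] — some of type ⟨⟨e, ⟨t, ⟨e, t⟩⟩⟩, ⟨t, ⟨e, t⟩⟩⟩ combines with admires of type ⟨e, ⟨t, ⟨e, t⟩⟩⟩: type ⟨t, ⟨e, t⟩⟩.

⟨t, ⟨e, t⟩⟩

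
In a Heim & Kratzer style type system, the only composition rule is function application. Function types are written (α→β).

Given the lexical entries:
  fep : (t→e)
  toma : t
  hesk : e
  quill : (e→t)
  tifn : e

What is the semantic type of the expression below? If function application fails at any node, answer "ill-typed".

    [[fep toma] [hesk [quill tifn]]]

[fep toma]: functor fep : (t→e), argument toma : t; result e.
[quill tifn]: functor quill : (e→t), argument tifn : e; result t.
[hesk [quill tifn]]: e with t — neither is a function whose domain matches the other; composition fails here.

ill-typed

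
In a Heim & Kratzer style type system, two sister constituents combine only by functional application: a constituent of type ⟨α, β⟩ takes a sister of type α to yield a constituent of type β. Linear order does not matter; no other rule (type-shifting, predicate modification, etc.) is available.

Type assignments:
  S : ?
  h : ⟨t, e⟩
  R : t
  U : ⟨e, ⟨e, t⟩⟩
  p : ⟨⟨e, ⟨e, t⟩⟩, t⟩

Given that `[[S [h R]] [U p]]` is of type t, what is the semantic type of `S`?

For [[S [h R]] [U p]] to have type t with [U p] of type t, [S [h R]] must be the function: [S [h R]] : ⟨t, t⟩.
For [S [h R]] to have type ⟨t, t⟩ with [h R] of type e, S must be the function: S : ⟨e, ⟨t, t⟩⟩.

⟨e, ⟨t, t⟩⟩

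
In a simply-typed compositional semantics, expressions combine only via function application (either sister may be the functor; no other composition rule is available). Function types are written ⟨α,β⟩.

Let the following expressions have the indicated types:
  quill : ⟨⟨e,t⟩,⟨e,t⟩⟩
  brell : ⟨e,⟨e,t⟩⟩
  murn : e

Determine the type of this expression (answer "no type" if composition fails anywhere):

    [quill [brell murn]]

[brell murn] — brell of type ⟨e,⟨e,t⟩⟩ combines with murn of type e: type ⟨e,t⟩.
[quill [brell murn]] — quill of type ⟨⟨e,t⟩,⟨e,t⟩⟩ combines with [brell murn] of type ⟨e,t⟩: type ⟨e,t⟩.

⟨e,t⟩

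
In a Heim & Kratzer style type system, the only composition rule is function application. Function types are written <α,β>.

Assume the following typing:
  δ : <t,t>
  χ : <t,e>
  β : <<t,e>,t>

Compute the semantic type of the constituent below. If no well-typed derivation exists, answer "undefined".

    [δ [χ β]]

t

At [χ β], β : <<t,e>,t> takes χ : <t,e>, giving t.
At [δ [χ β]], δ : <t,t> takes [χ β] : t, giving t.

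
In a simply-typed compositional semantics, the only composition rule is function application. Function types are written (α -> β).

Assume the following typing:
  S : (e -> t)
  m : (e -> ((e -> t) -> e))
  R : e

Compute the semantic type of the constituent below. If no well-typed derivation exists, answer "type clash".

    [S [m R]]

[m R]: m is (e -> ((e -> t) -> e)), R is e; result ((e -> t) -> e).
[S [m R]]: [m R] is ((e -> t) -> e), S is (e -> t); result e.

e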